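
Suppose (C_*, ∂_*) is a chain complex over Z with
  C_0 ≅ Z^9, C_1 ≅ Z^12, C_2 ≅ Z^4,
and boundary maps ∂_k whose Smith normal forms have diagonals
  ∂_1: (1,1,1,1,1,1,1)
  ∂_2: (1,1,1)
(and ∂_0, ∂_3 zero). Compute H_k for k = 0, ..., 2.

H_0: b_0 = 9 − 0 − 7 = 2; torsion from ∂_1 factors > 1: none. So H_0 ≅ Z^2.
H_1: b_1 = 12 − 7 − 3 = 2; torsion from ∂_2 factors > 1: none. So H_1 ≅ Z^2.
H_2: b_2 = 4 − 3 − 0 = 1; torsion from ∂_3 factors > 1: none. So H_2 ≅ Z.

H_0 ≅ Z^2,  H_1 ≅ Z^2,  H_2 ≅ Z.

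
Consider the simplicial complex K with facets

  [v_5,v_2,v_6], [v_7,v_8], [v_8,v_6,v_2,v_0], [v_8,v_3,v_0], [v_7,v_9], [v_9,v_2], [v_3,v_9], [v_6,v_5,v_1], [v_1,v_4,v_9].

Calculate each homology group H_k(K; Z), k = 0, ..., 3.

Order the vertices as v_0 < v_1 < v_2 < v_3 < v_4 < v_5 < v_6 < v_7 < v_8 < v_9. Listing each simplex with vertices in this order, K has dimension 3 with simplices:

  0-simplices (10): [v_0], [v_1], [v_2], [v_3], [v_4], [v_5], [v_6], [v_7], [v_8], [v_9]
  1-simplices (19): (19 of them)
  2-simplices (8): [v_0,v_2,v_6], [v_0,v_2,v_8], [v_0,v_3,v_8], [v_0,v_6,v_8], [v_1,v_4,v_9], [v_1,v_5,v_6], [v_2,v_5,v_6], [v_2,v_6,v_8]
  3-simplices (1): [v_0,v_2,v_6,v_8]

giving chain groups C_0 ≅ Z^10, C_1 ≅ Z^19, C_2 ≅ Z^8, C_3 ≅ Z^1.

Boundary ∂_1: C_1 → C_0 maps an edge to its endpoints' difference, ∂[p,q] = q − p. For instance
  ∂[v_4,v_9] = [v_9] − [v_4].
This gives a 10×19 integer matrix of rank 9; reducing to Smith normal form yields diagonal entries (1,1,1,1,1,1,1,1,1).

Boundary ∂_2: C_2 → C_1 sends each 2-simplex [p,q,r] to [q,r] − [p,r] + [p,q]. For instance
  ∂[v_1,v_5,v_6] = [v_5,v_6] − [v_1,v_6] + [v_1,v_5],
  ∂[v_1,v_4,v_9] = [v_4,v_9] − [v_1,v_9] + [v_1,v_4].
As a 19×8 matrix over Z this has rank 7, with invariant factors (1,1,1,1,1,1,1).

The boundary map ∂_3: C_3 → C_2 sends each 3-simplex σ to the alternating sum Σ_i (−1)^i (σ with its i-th vertex removed). For instance
  ∂[v_0,v_2,v_6,v_8] = [v_2,v_6,v_8] − [v_0,v_6,v_8] + [v_0,v_2,v_8] − [v_0,v_2,v_6].
This gives a 8×1 integer matrix of rank 1; reducing to Smith normal form yields diagonal entries (1).

Computing H_k = (kernel of ∂_k) / (image of ∂_{k+1}):

  H_0: rank C_0 − rank ∂_1 = 10 − 9 = 1, and the invariant factors of ∂_1 are all 1, so H_0 = Z.
  H_1: rank ker ∂_1 − rank ∂_2 = (19 − 9) − 7 = 3, and the invariant factors of ∂_2 are all 1, so H_1 = Z^3.
  H_2: rank ker ∂_2 − rank ∂_3 = (8 − 7) − 1 = 0, and the invariant factors of ∂_3 are all 1, so H_2 = 0.
  H_3: rank ker ∂_3 − rank ∂_4 = (1 − 1) − 0 = 0, and there is no ∂_4, so H_3 = 0.

As a check, the Euler characteristic is 10 − 19 + 8 − 1 = -2, which agrees with 1 − 3 + 0 − 0 = -2.

H_0 = Z,  H_1 = Z^3,  H_2 = 0,  H_3 = 0.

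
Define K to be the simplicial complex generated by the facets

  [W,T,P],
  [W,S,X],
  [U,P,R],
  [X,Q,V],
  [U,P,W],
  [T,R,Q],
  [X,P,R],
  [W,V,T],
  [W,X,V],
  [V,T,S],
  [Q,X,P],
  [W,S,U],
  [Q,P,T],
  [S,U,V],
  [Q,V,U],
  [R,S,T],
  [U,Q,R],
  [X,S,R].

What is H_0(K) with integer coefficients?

H_0 ≅ Z.

Fix the vertex order P < Q < R < S < T < U < V < W < X and write every simplex with vertices in increasing order. Then dim K = 2 and the simplices of K are:

  0-simplices (9): P, Q, R, S, T, U, V, W, X
  1-simplices (27): PQ, PR, PT, PU, PW, PX, QR, QT, QU, QV, QX, RS, RT, RU, RX, ST, SU, SV, SW, SX, TV, TW, UV, UW, VW, VX, WX
  2-simplices (18): PQT, PQX, PRU, PRX, PTW, PUW, QRT, QRU, QUV, QVX, RST, RSX, STV, SUV, SUW, SWX, TVW, VWX

so the chain groups are C_0 ≅ Z^9, C_1 ≅ Z^27, C_2 ≅ Z^18.

∂_1: C_1 → C_0 maps an edge to its endpoints' difference, ∂[p,q] = q − p. For instance
  ∂PR = R − P.
The resulting 9×27 matrix has rank 8, and its Smith normal form has invariant factors (1,1,1,1,1,1,1,1).

Boundary ∂_2: C_2 → C_1 maps a triangle to the signed sum of its edges. For instance
  ∂QRT = RT − QT + QR,
  ∂PUW = UW − PW + PU.
This gives a 27×18 integer matrix of rank 18; reducing to Smith normal form yields diagonal entries (1,1,1,1,1,1,1,1,1,1,1,1,1,1,1,1,1,2).

Reading off H_k = ker ∂_k / im ∂_{k+1}:

  H_0: rank C_0 − rank ∂_1 = 9 − 8 = 1, and the invariant factors of ∂_1 are all 1, so H_0 = Z.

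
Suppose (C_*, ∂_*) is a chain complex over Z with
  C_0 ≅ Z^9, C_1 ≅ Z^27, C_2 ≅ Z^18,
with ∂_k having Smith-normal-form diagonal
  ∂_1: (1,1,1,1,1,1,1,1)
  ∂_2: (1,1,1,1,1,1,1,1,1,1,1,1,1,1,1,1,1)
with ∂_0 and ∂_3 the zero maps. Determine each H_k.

H_0 = Z,  H_1 = Z^2,  H_2 = Z.

H_0: b_0 = 9 − 0 − 8 = 1; torsion from ∂_1 factors > 1: none. So H_0 = Z.
H_1: b_1 = 27 − 8 − 17 = 2; torsion from ∂_2 factors > 1: none. So H_1 = Z^2.
H_2: b_2 = 18 − 17 − 0 = 1; torsion from ∂_3 factors > 1: none. So H_2 = Z.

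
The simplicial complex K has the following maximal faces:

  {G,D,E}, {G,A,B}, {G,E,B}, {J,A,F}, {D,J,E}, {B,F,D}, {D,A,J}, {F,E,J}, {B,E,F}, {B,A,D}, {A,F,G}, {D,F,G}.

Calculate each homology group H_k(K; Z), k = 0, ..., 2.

Fix the vertex order A < B < D < E < F < G < J and write every simplex with vertices in increasing order. Then dim K = 2 and the simplices of K are:

  0-simplices (7): A, B, D, E, F, G, J
  1-simplices (18): AB, AD, AF, AG, AJ, BD, BE, BF, BG, DE, DF, DG, DJ, EF, EG, EJ, FG, FJ
  2-simplices (12): ABD, ABG, ADJ, AFG, AFJ, BDF, BEF, BEG, DEG, DEJ, DFG, EFJ

giving chain groups C_0 ≅ Z^7, C_1 ≅ Z^18, C_2 ≅ Z^12.

∂_1: C_1 → C_0 sends each edge [p,q] (with p < q) to q − p. For instance
  ∂FJ = J − F.
This gives a 7×18 integer matrix of rank 6; reducing to Smith normal form yields diagonal entries (1,1,1,1,1,1).

The boundary map ∂_2: C_2 → C_1 maps a triangle to the signed sum of its edges. For instance
  ∂ABG = BG − AG + AB,
  ∂BDF = DF − BF + BD.
This gives a 18×12 integer matrix of rank 12; reducing to Smith normal form yields diagonal entries (1,1,1,1,1,1,1,1,1,1,1,2).

Reading off H_k = ker ∂_k / im ∂_{k+1}:

  H_0: rank C_0 − rank ∂_1 = 7 − 6 = 1, and the invariant factors of ∂_1 are all 1, so H_0 ≅ Z.
  H_1: rank ker ∂_1 − rank ∂_2 = (18 − 6) − 12 = 0, and ∂_2 has invariant factor 2 > 1, so H_1 ≅ Z_2.
  H_2: rank ker ∂_2 − rank ∂_3 = (12 − 12) − 0 = 0, and there is no ∂_3, so H_2 ≅ 0.

As a check, the Euler characteristic is 7 − 18 + 12 = 1, which agrees with 1 − 0 + 0 = 1.
(K is a triangulation of the real projective plane RP^2.)

H_0 = Z,  H_1 = Z_2,  H_2 = 0.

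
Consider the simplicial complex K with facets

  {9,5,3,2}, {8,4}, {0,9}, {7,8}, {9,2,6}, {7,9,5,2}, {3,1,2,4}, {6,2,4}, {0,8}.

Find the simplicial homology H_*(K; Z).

H_0 ≅ Z,  H_1 ≅ Z^2,  H_2 = 0,  H_3 = 0.

K has 10 vertices, 21 edges, 13 triangles, 3 3-simplices.
rank ∂_0 = 0, rank ∂_1 = 9 ⇒ b_0 = 10 − 0 − 9 = 1; all invariant factors of ∂_1 are 1 so no torsion. So H_0 = Z.
rank ∂_1 = 9, rank ∂_2 = 10 ⇒ b_1 = 21 − 9 − 10 = 2; all invariant factors of ∂_2 are 1 so no torsion. So H_1 = Z^2.
rank ∂_2 = 10, rank ∂_3 = 3 ⇒ b_2 = 13 − 10 − 3 = 0; all invariant factors of ∂_3 are 1 so no torsion. So H_2 = 0.
rank ∂_3 = 3, rank ∂_4 = 0 ⇒ b_3 = 3 − 3 − 0 = 0. So H_3 = 0.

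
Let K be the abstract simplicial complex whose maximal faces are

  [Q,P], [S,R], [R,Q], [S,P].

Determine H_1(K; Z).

K has 4 vertices, 4 edges.
rank ∂_1 = 3, rank ∂_2 = 0 ⇒ b_1 = 4 − 3 − 0 = 1. So H_1 ≅ Z.

H_1 = Z.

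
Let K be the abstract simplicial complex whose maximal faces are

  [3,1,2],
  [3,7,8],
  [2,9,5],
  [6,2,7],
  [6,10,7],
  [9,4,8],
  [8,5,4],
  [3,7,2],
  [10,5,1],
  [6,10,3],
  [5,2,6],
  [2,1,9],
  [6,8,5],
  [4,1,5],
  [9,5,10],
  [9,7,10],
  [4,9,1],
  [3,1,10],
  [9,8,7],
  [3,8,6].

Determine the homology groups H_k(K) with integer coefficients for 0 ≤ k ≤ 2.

Fix the vertex order 1 < 2 < 3 < 4 < 5 < 6 < 7 < 8 < 9 < 10 and write every simplex with vertices in increasing order. Then dim K = 2 and the simplices of K are:

  0-simplices (10): [1], [2], [3], [4], [5], [6], [7], [8], [9], [10]
  1-simplices (30): (30 of them)
  2-simplices (20): (20 of them)

giving chain groups C_0 ≅ Z^10, C_1 ≅ Z^30, C_2 ≅ Z^20.

Boundary ∂_1: C_1 → C_0 maps an edge to its endpoints' difference, ∂[p,q] = q − p.
The 10×30 boundary matrix has rank 9 and Smith normal form diag(1,1,1,1,1,1,1,1,1).

∂_2: C_2 → C_1 acts by ∂[p,q,r] = [q,r] − [p,r] + [p,q]. For instance
  ∂[7,9,10] = [9,10] − [7,10] + [7,9],
  ∂[2,3,7] = [3,7] − [2,7] + [2,3].
The 30×20 boundary matrix has rank 20 and Smith normal form diag(1,1,1,1,1,1,1,1,1,1,1,1,1,1,1,1,1,1,1,2).

Computing H_k = (kernel of ∂_k) / (image of ∂_{k+1}):

  H_0: rank C_0 − rank ∂_1 = 10 − 9 = 1, and the invariant factors of ∂_1 are all 1, so H_0 = Z.
  H_1: rank ker ∂_1 − rank ∂_2 = (30 − 9) − 20 = 1, and ∂_2 has invariant factor 2 > 1, so H_1 = Z ⊕ Z/2.
  H_2: rank ker ∂_2 − rank ∂_3 = (20 − 20) − 0 = 0, and there is no ∂_3, so H_2 = 0.

H_0 = Z,  H_1 = Z ⊕ Z/2,  H_2 = 0.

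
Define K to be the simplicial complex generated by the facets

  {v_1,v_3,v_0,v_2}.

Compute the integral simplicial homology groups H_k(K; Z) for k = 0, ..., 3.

We work with the vertex ordering v_0 < v_1 < v_2 < v_3. The simplices of K, each written with vertices in increasing order, are:

  0-simplices (4): [v_0], [v_1], [v_2], [v_3]
  1-simplices (6): [v_0,v_1], [v_0,v_2], [v_0,v_3], [v_1,v_2], [v_1,v_3], [v_2,v_3]
  2-simplices (4): [v_0,v_1,v_2], [v_0,v_1,v_3], [v_0,v_2,v_3], [v_1,v_2,v_3]
  3-simplices (1): [v_0,v_1,v_2,v_3]

Hence C_0 ≅ Z^4, C_1 ≅ Z^6, C_2 ≅ Z^4, C_3 ≅ Z^1.

∂_1: C_1 → C_0 is given by ∂[p,q] = [q] − [p].
The 4×6 boundary matrix has rank 3 and Smith normal form diag(1,1,1).

Boundary ∂_2: C_2 → C_1 acts by ∂[p,q,r] = [q,r] − [p,r] + [p,q]. For instance
  ∂[v_0,v_2,v_3] = [v_2,v_3] − [v_0,v_3] + [v_0,v_2],
  ∂[v_0,v_1,v_3] = [v_1,v_3] − [v_0,v_3] + [v_0,v_1].
The resulting 6×4 matrix has rank 3, and its Smith normal form has invariant factors (1,1,1).

∂_3: C_3 → C_2 sends each 3-simplex σ to the alternating sum Σ_i (−1)^i (σ with its i-th vertex removed). For instance
  ∂[v_0,v_1,v_2,v_3] = [v_1,v_2,v_3] − [v_0,v_2,v_3] + [v_0,v_1,v_3] − [v_0,v_1,v_2].
As a 4×1 matrix over Z this has rank 1, with invariant factors (1).

From H_k ≅ ker(∂_k) / im(∂_{k+1}) we obtain:

  H_0: rank C_0 − rank ∂_1 = 4 − 3 = 1, and the invariant factors of ∂_1 are all 1, so H_0 = Z.
  H_1: rank ker ∂_1 − rank ∂_2 = (6 − 3) − 3 = 0, and the invariant factors of ∂_2 are all 1, so H_1 = 0.
  H_2: rank ker ∂_2 − rank ∂_3 = (4 − 3) − 1 = 0, and the invariant factors of ∂_3 are all 1, so H_2 = 0.
  H_3: rank ker ∂_3 − rank ∂_4 = (1 − 1) − 0 = 0, and there is no ∂_4, so H_3 = 0.

H_0 ≅ Z,  H_1 = 0,  H_2 = 0,  H_3 = 0.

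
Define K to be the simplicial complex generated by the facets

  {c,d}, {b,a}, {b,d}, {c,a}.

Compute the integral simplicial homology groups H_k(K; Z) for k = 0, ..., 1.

H_0 = Z,  H_1 = Z.

K has 4 vertices, 4 edges.
rank ∂_0 = 0, rank ∂_1 = 3 ⇒ b_0 = 4 − 0 − 3 = 1; all invariant factors of ∂_1 are 1 so no torsion. So H_0 = Z.
rank ∂_1 = 3, rank ∂_2 = 0 ⇒ b_1 = 4 − 3 − 0 = 1. So H_1 = Z.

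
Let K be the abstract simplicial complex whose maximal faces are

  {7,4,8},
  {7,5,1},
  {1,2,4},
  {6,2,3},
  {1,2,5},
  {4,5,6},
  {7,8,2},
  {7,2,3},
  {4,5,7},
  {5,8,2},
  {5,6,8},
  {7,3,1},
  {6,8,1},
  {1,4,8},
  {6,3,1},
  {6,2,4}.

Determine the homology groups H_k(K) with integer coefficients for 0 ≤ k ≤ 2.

We work with the vertex ordering 1 < 2 < 3 < 4 < 5 < 6 < 7 < 8. The simplices of K, each written with vertices in increasing order, are:

  0-simplices (8): [1], [2], [3], [4], [5], [6], [7], [8]
  1-simplices (24): (24 of them)
  2-simplices (16): [1,2,4], [1,2,5], [1,3,6], [1,3,7], [1,4,8], [1,5,7], [1,6,8], [2,3,6], [2,3,7], [2,4,6], [2,5,8], [2,7,8], [4,5,6], [4,5,7], [4,7,8], [5,6,8]

Hence C_0 ≅ Z^8, C_1 ≅ Z^24, C_2 ≅ Z^16.

The boundary map ∂_1: C_1 → C_0 sends each edge [p,q] (with p < q) to q − p.
This gives a 8×24 integer matrix of rank 7; reducing to Smith normal form yields diagonal entries (1,1,1,1,1,1,1).

Boundary ∂_2: C_2 → C_1 sends each 2-simplex [p,q,r] to [q,r] − [p,r] + [p,q]. For instance
  ∂[1,6,8] = [6,8] − [1,8] + [1,6],
  ∂[1,4,8] = [4,8] − [1,8] + [1,4].
The 24×16 boundary matrix has rank 15 and Smith normal form diag(1,1,1,1,1,1,1,1,1,1,1,1,1,1,1).

Reading off H_k = ker ∂_k / im ∂_{k+1}:

  H_0: rank C_0 − rank ∂_1 = 8 − 7 = 1, and the invariant factors of ∂_1 are all 1, so H_0 = Z.
  H_1: rank ker ∂_1 − rank ∂_2 = (24 − 7) − 15 = 2, and the invariant factors of ∂_2 are all 1, so H_1 = Z^2.
  H_2: rank ker ∂_2 − rank ∂_3 = (16 − 15) − 0 = 1, and there is no ∂_3, so H_2 = Z.

H_0 = Z,  H_1 = Z^2,  H_2 = Z.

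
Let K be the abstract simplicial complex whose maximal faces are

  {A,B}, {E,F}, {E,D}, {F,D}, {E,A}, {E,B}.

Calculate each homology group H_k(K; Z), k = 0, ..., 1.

H_0 ≅ Z,  H_1 ≅ Z^2.

Fix the vertex order A < B < D < E < F and write every simplex with vertices in increasing order. Then dim K = 1 and the simplices of K are:

  0-simplices (5): A, B, D, E, F
  1-simplices (6): AB, AE, BE, DE, DF, EF

giving chain groups C_0 ≅ Z^5, C_1 ≅ Z^6.

Boundary ∂_1: C_1 → C_0 maps an edge to its endpoints' difference, ∂[p,q] = q − p. For instance
  ∂AE = E − A.
As a 5×6 matrix over Z this has rank 4, with invariant factors (1,1,1,1).

Reading off H_k = ker ∂_k / im ∂_{k+1}:

  H_0: rank C_0 − rank ∂_1 = 5 − 4 = 1, and the invariant factors of ∂_1 are all 1, so H_0 ≅ Z.
  H_1: rank ker ∂_1 − rank ∂_2 = (6 − 4) − 0 = 2, and there is no ∂_2, so H_1 ≅ Z^2.

(K is a triangulation of a wedge of 2 circles.)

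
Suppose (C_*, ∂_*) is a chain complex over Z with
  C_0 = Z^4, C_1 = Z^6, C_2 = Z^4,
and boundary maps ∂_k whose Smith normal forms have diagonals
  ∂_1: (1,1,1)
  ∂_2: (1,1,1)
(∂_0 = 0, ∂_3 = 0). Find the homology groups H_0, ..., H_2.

H_0 ≅ Z,  H_1 = 0,  H_2 ≅ Z.

H_0: b_0 = 4 − 0 − 3 = 1; torsion from ∂_1 factors > 1: none. So H_0 ≅ Z.
H_1: b_1 = 6 − 3 − 3 = 0; torsion from ∂_2 factors > 1: none. So H_1 ≅ 0.
H_2: b_2 = 4 − 3 − 0 = 1; torsion from ∂_3 factors > 1: none. So H_2 ≅ Z.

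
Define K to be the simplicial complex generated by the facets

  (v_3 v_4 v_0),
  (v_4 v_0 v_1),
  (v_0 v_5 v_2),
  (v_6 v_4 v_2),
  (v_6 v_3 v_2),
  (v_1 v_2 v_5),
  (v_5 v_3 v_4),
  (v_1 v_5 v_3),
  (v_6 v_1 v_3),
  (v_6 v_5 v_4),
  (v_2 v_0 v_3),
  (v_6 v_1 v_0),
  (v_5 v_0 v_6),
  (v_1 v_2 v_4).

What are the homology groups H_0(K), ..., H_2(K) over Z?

Fix the vertex order v_0 < v_1 < v_2 < v_3 < v_4 < v_5 < v_6 and write every simplex with vertices in increasing order. Then dim K = 2 and the simplices of K are:

  0-simplices (7): [v_0], [v_1], [v_2], [v_3], [v_4], [v_5], [v_6]
  1-simplices (21): (21 of them)
  2-simplices (14): (14 of them)

giving chain groups C_0 ≅ Z^7, C_1 ≅ Z^21, C_2 ≅ Z^14.

Boundary ∂_1: C_1 → C_0 sends each edge [p,q] (with p < q) to q − p. For instance
  ∂[v_4,v_5] = [v_5] − [v_4].
As a 7×21 matrix over Z this has rank 6, with invariant factors (1,1,1,1,1,1).

∂_2: C_2 → C_1 acts by ∂[p,q,r] = [q,r] − [p,r] + [p,q]. For instance
  ∂[v_2,v_4,v_6] = [v_4,v_6] − [v_2,v_6] + [v_2,v_4],
  ∂[v_0,v_5,v_6] = [v_5,v_6] − [v_0,v_6] + [v_0,v_5].
As a 21×14 matrix over Z this has rank 13, with invariant factors (1,1,1,1,1,1,1,1,1,1,1,1,1).

Reading off H_k = ker ∂_k / im ∂_{k+1}:

  H_0: rank C_0 − rank ∂_1 = 7 − 6 = 1, and the invariant factors of ∂_1 are all 1, so H_0 = Z.
  H_1: rank ker ∂_1 − rank ∂_2 = (21 − 6) − 13 = 2, and the invariant factors of ∂_2 are all 1, so H_1 = Z^2.
  H_2: rank ker ∂_2 − rank ∂_3 = (14 − 13) − 0 = 1, and there is no ∂_3, so H_2 = Z.

As a check, the Euler characteristic is 7 − 21 + 14 = 0, which agrees with 1 − 2 + 1 = 0.

H_0 ≅ Z,  H_1 ≅ Z^2,  H_2 ≅ Z.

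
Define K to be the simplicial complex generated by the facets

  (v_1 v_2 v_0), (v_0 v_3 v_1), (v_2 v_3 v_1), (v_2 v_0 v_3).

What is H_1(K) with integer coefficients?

K has 4 vertices, 6 edges, 4 triangles.
rank ∂_1 = 3, rank ∂_2 = 3 ⇒ b_1 = 6 − 3 − 3 = 0; all invariant factors of ∂_2 are 1 so no torsion. So H_1 = 0.

H_1 = 0.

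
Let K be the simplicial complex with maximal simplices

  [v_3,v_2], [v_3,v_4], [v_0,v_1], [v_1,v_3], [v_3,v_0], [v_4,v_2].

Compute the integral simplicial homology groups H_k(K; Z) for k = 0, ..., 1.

We work with the vertex ordering v_0 < v_1 < v_2 < v_3 < v_4. The simplices of K, each written with vertices in increasing order, are:

  0-simplices (5): [v_0], [v_1], [v_2], [v_3], [v_4]
  1-simplices (6): [v_0,v_1], [v_0,v_3], [v_1,v_3], [v_2,v_3], [v_2,v_4], [v_3,v_4]

giving chain groups C_0 ≅ Z^5, C_1 ≅ Z^6.

Boundary ∂_1: C_1 → C_0 maps an edge to its endpoints' difference, ∂[p,q] = q − p.
The resulting 5×6 matrix has rank 4, and its Smith normal form has invariant factors (1,1,1,1).

From H_k ≅ ker(∂_k) / im(∂_{k+1}) we obtain:

  H_0: rank C_0 − rank ∂_1 = 5 − 4 = 1, and the invariant factors of ∂_1 are all 1, so H_0 ≅ Z.
  H_1: rank ker ∂_1 − rank ∂_2 = (6 − 4) − 0 = 2, and there is no ∂_2, so H_1 ≅ Z^2.

As a check, the Euler characteristic is 5 − 6 = -1, which agrees with 1 − 2 = -1.
(K is a triangulation of a wedge of 2 circles.)

H_0 ≅ Z,  H_1 ≅ Z^2.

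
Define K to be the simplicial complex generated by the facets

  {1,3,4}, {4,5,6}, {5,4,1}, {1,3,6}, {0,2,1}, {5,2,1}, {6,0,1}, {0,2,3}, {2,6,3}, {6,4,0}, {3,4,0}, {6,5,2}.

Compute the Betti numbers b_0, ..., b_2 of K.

Order the vertices as 0 < 1 < 2 < 3 < 4 < 5 < 6. Listing each simplex with vertices in this order, K has dimension 2 with simplices:

  0-simplices (7): [0], [1], [2], [3], [4], [5], [6]
  1-simplices (18): [0,1], [0,2], [0,3], [0,4], [0,6], [1,2], [1,3], [1,4], [1,5], [1,6], [2,3], [2,5], [2,6], [3,4], [3,6], [4,5], [4,6], [5,6]
  2-simplices (12): [0,1,2], [0,1,6], [0,2,3], [0,3,4], [0,4,6], [1,2,5], [1,3,4], [1,3,6], [1,4,5], [2,3,6], [2,5,6], [4,5,6]

Hence C_0 ≅ Z^7, C_1 ≅ Z^18, C_2 ≅ Z^12.

∂_1: C_1 → C_0 is given by ∂[p,q] = [q] − [p].
As a 7×18 matrix over Z this has rank 6, with invariant factors (1,1,1,1,1,1).

The boundary map ∂_2: C_2 → C_1 acts by ∂[p,q,r] = [q,r] − [p,r] + [p,q]. For instance
  ∂[1,3,4] = [3,4] − [1,4] + [1,3],
  ∂[0,3,4] = [3,4] − [0,4] + [0,3].
This gives a 18×12 integer matrix of rank 12; reducing to Smith normal form yields diagonal entries (1,1,1,1,1,1,1,1,1,1,1,2).

Now H_k = ker ∂_k / im ∂_{k+1}, so:

  H_0: rank C_0 − rank ∂_1 = 7 − 6 = 1, and the invariant factors of ∂_1 are all 1, so H_0 ≅ Z.
  H_1: rank ker ∂_1 − rank ∂_2 = (18 − 6) − 12 = 0, and ∂_2 has invariant factor 2 > 1, so H_1 ≅ Z/2.
  H_2: rank ker ∂_2 − rank ∂_3 = (12 − 12) − 0 = 0, and there is no ∂_3, so H_2 ≅ 0.

As a check, the Euler characteristic is 7 − 18 + 12 = 1, which agrees with 1 − 0 + 0 = 1.

Hence the Betti numbers are b_0 = 1, b_1 = 0, b_2 = 0.

b_0 = 1, b_1 = 0, b_2 = 0.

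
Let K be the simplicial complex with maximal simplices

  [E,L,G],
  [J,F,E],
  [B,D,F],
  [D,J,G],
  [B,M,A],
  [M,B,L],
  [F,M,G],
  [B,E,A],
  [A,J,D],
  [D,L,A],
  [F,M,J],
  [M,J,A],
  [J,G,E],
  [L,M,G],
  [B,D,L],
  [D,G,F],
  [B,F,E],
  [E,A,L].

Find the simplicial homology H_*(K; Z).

H_0 = Z,  H_1 = Z ⊕ Z/2Z,  H_2 = 0.

We work with the vertex ordering A < B < D < E < F < G < J < L < M. The simplices of K, each written with vertices in increasing order, are:

  0-simplices (9): A, B, D, E, F, G, J, L, M
  1-simplices (27): AB, AD, AE, AJ, AL, AM, BD, BE, BF, BL, BM, DF, DG, DJ, DL, EF, EG, EJ, EL, FG, FJ, FM, GJ, GL, GM, JM, LM
  2-simplices (18): ABE, ABM, ADJ, ADL, AEL, AJM, BDF, BDL, BEF, BLM, DFG, DGJ, EFJ, EGJ, EGL, FGM, FJM, GLM

giving chain groups C_0 ≅ Z^9, C_1 ≅ Z^27, C_2 ≅ Z^18.

∂_1: C_1 → C_0 is given by ∂[p,q] = [q] − [p]. For instance
  ∂AD = D − A.
The 9×27 boundary matrix has rank 8 and Smith normal form diag(1,1,1,1,1,1,1,1).

The boundary map ∂_2: C_2 → C_1 sends each 2-simplex [p,q,r] to [q,r] − [p,r] + [p,q]. For instance
  ∂EFJ = FJ − EJ + EF,
  ∂EGL = GL − EL + EG.
The 27×18 boundary matrix has rank 18 and Smith normal form diag(1,1,1,1,1,1,1,1,1,1,1,1,1,1,1,1,1,2).

Computing H_k = (kernel of ∂_k) / (image of ∂_{k+1}):

  H_0: rank C_0 − rank ∂_1 = 9 − 8 = 1, and the invariant factors of ∂_1 are all 1, so H_0 = Z.
  H_1: rank ker ∂_1 − rank ∂_2 = (27 − 8) − 18 = 1, and ∂_2 has invariant factor 2 > 1, so H_1 = Z ⊕ Z/2Z.
  H_2: rank ker ∂_2 − rank ∂_3 = (18 − 18) − 0 = 0, and there is no ∂_3, so H_2 = 0.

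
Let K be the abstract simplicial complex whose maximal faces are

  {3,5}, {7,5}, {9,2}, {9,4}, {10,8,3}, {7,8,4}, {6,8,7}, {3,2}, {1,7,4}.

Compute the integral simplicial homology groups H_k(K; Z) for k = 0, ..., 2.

Take the total order 1 < 2 < 3 < 4 < 5 < 6 < 7 < 8 < 9 < 10 on the vertex set. Then K (dimension 2) consists of the simplices:

  0-simplices (10): [1], [2], [3], [4], [5], [6], [7], [8], [9], [10]
  1-simplices (15): [1,4], [1,7], [2,3], [2,9], [3,5], [3,8], [3,10], [4,7], [4,8], [4,9], [5,7], [6,7], [6,8], [7,8], [8,10]
  2-simplices (4): [1,4,7], [3,8,10], [4,7,8], [6,7,8]

giving chain groups C_0 ≅ Z^10, C_1 ≅ Z^15, C_2 ≅ Z^4.

The boundary map ∂_1: C_1 → C_0 sends each edge [p,q] (with p < q) to q − p.
As a 10×15 matrix over Z this has rank 9, with invariant factors (1,1,1,1,1,1,1,1,1).

∂_2: C_2 → C_1 sends each 2-simplex [p,q,r] to [q,r] − [p,r] + [p,q]. For instance
  ∂[4,7,8] = [7,8] − [4,8] + [4,7],
  ∂[3,8,10] = [8,10] − [3,10] + [3,8].
As a 15×4 matrix over Z this has rank 4, with invariant factors (1,1,1,1).

From H_k ≅ ker(∂_k) / im(∂_{k+1}) we obtain:

  H_0: rank C_0 − rank ∂_1 = 10 − 9 = 1, and the invariant factors of ∂_1 are all 1, so H_0 ≅ Z.
  H_1: rank ker ∂_1 − rank ∂_2 = (15 − 9) − 4 = 2, and the invariant factors of ∂_2 are all 1, so H_1 ≅ Z^2.
  H_2: rank ker ∂_2 − rank ∂_3 = (4 − 4) − 0 = 0, and there is no ∂_3, so H_2 ≅ 0.

H_0 = Z,  H_1 = Z^2,  H_2 = 0.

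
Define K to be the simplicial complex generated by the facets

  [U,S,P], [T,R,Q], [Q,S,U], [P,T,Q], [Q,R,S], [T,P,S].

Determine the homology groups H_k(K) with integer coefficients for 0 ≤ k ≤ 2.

H_0 = Z,  H_1 = Z,  H_2 = 0.

K has 6 vertices, 12 edges, 6 triangles.
rank ∂_0 = 0, rank ∂_1 = 5 ⇒ b_0 = 6 − 0 − 5 = 1; all invariant factors of ∂_1 are 1 so no torsion. So H_0 ≅ Z.
rank ∂_1 = 5, rank ∂_2 = 6 ⇒ b_1 = 12 − 5 − 6 = 1; all invariant factors of ∂_2 are 1 so no torsion. So H_1 ≅ Z.
rank ∂_2 = 6, rank ∂_3 = 0 ⇒ b_2 = 6 − 6 − 0 = 0. So H_2 ≅ 0.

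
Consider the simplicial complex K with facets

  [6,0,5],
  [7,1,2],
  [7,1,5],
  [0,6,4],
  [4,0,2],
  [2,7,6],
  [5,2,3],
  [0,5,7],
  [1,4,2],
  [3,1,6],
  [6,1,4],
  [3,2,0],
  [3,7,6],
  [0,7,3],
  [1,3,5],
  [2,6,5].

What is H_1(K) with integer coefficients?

Order the vertices as 0 < 1 < 2 < 3 < 4 < 5 < 6 < 7. Listing each simplex with vertices in this order, K has dimension 2 with simplices:

  0-simplices (8): [0], [1], [2], [3], [4], [5], [6], [7]
  1-simplices (24): (24 of them)
  2-simplices (16): [0,2,3], [0,2,4], [0,3,7], [0,4,6], [0,5,6], [0,5,7], [1,2,4], [1,2,7], [1,3,5], [1,3,6], [1,4,6], [1,5,7], [2,3,5], [2,5,6], [2,6,7], [3,6,7]

giving chain groups C_0 ≅ Z^8, C_1 ≅ Z^24, C_2 ≅ Z^16.

The boundary map ∂_1: C_1 → C_0 maps an edge to its endpoints' difference, ∂[p,q] = q − p.
The resulting 8×24 matrix has rank 7, and its Smith normal form has invariant factors (1,1,1,1,1,1,1).

Boundary ∂_2: C_2 → C_1 sends each 2-simplex [p,q,r] to [q,r] − [p,r] + [p,q]. For instance
  ∂[2,5,6] = [5,6] − [2,6] + [2,5],
  ∂[2,3,5] = [3,5] − [2,5] + [2,3].
This gives a 24×16 integer matrix of rank 15; reducing to Smith normal form yields diagonal entries (1,1,1,1,1,1,1,1,1,1,1,1,1,1,1).

From H_k ≅ ker(∂_k) / im(∂_{k+1}) we obtain:

  H_1: rank ker ∂_1 − rank ∂_2 = (24 − 7) − 15 = 2, and the invariant factors of ∂_2 are all 1, so H_1 = Z^2.

(K is a triangulation of the torus T^2.)

H_1 ≅ Z^2.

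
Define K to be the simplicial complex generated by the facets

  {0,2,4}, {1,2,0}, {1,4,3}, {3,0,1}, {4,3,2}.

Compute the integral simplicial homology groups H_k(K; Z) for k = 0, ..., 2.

H_0 = Z,  H_1 = Z,  H_2 = 0.

Fix the vertex order 0 < 1 < 2 < 3 < 4 and write every simplex with vertices in increasing order. Then dim K = 2 and the simplices of K are:

  0-simplices (5): [0], [1], [2], [3], [4]
  1-simplices (10): [0,1], [0,2], [0,3], [0,4], [1,2], [1,3], [1,4], [2,3], [2,4], [3,4]
  2-simplices (5): [0,1,2], [0,1,3], [0,2,4], [1,3,4], [2,3,4]

giving chain groups C_0 ≅ Z^5, C_1 ≅ Z^10, C_2 ≅ Z^5.

∂_1: C_1 → C_0 is given by ∂[p,q] = [q] − [p].
The 5×10 boundary matrix has rank 4 and Smith normal form diag(1,1,1,1).

The boundary map ∂_2: C_2 → C_1 sends each 2-simplex [p,q,r] to [q,r] − [p,r] + [p,q]. For instance
  ∂[1,3,4] = [3,4] − [1,4] + [1,3],
  ∂[0,1,3] = [1,3] − [0,3] + [0,1].
This gives a 10×5 integer matrix of rank 5; reducing to Smith normal form yields diagonal entries (1,1,1,1,1).

Computing H_k = (kernel of ∂_k) / (image of ∂_{k+1}):

  H_0: rank C_0 − rank ∂_1 = 5 − 4 = 1, and the invariant factors of ∂_1 are all 1, so H_0 = Z.
  H_1: rank ker ∂_1 − rank ∂_2 = (10 − 4) − 5 = 1, and the invariant factors of ∂_2 are all 1, so H_1 = Z.
  H_2: rank ker ∂_2 − rank ∂_3 = (5 − 5) − 0 = 0, and there is no ∂_3, so H_2 = 0.

As a check, the Euler characteristic is 5 − 10 + 5 = 0, which agrees with 1 − 1 + 0 = 0.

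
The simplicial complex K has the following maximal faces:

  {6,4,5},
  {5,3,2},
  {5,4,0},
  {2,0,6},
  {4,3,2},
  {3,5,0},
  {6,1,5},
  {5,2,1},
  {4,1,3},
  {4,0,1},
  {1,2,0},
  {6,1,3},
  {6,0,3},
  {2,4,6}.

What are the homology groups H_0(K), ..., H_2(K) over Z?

H_0 ≅ Z,  H_1 ≅ Z^2,  H_2 ≅ Z.

K has 7 vertices, 21 edges, 14 triangles.
rank ∂_0 = 0, rank ∂_1 = 6 ⇒ b_0 = 7 − 0 − 6 = 1; all invariant factors of ∂_1 are 1 so no torsion. So H_0 ≅ Z.
rank ∂_1 = 6, rank ∂_2 = 13 ⇒ b_1 = 21 − 6 − 13 = 2; all invariant factors of ∂_2 are 1 so no torsion. So H_1 ≅ Z^2.
rank ∂_2 = 13, rank ∂_3 = 0 ⇒ b_2 = 14 − 13 − 0 = 1. So H_2 ≅ Z.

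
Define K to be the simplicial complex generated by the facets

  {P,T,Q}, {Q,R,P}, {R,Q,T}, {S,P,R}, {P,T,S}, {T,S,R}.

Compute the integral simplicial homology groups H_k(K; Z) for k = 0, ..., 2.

K has 5 vertices, 9 edges, 6 triangles.
rank ∂_0 = 0, rank ∂_1 = 4 ⇒ b_0 = 5 − 0 − 4 = 1; all invariant factors of ∂_1 are 1 so no torsion. So H_0 ≅ Z.
rank ∂_1 = 4, rank ∂_2 = 5 ⇒ b_1 = 9 − 4 − 5 = 0; all invariant factors of ∂_2 are 1 so no torsion. So H_1 ≅ 0.
rank ∂_2 = 5, rank ∂_3 = 0 ⇒ b_2 = 6 − 5 − 0 = 1. So H_2 ≅ Z.

H_0 = Z,  H_1 = 0,  H_2 = Z.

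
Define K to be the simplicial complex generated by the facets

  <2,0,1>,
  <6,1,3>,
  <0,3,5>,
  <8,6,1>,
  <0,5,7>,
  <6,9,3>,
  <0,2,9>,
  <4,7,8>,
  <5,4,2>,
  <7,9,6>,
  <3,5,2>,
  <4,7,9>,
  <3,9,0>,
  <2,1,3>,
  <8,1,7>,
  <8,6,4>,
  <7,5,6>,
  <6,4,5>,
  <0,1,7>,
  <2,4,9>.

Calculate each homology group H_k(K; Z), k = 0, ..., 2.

K has 10 vertices, 30 edges, 20 triangles.
rank ∂_0 = 0, rank ∂_1 = 9 ⇒ b_0 = 10 − 0 − 9 = 1; all invariant factors of ∂_1 are 1 so no torsion. So H_0 ≅ Z.
rank ∂_1 = 9, rank ∂_2 = 20 ⇒ b_1 = 30 − 9 − 20 = 1; ∂_2 has invariant factor(s) [2] giving torsion. So H_1 ≅ Z × Z/2.
rank ∂_2 = 20, rank ∂_3 = 0 ⇒ b_2 = 20 − 20 − 0 = 0. So H_2 ≅ 0.

H_0 = Z,  H_1 = Z × Z/2,  H_2 = 0.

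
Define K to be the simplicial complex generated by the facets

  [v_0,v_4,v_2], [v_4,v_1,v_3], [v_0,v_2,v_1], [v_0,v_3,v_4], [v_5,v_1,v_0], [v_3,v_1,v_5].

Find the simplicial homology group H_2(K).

Take the total order v_0 < v_1 < v_2 < v_3 < v_4 < v_5 on the vertex set. Then K (dimension 2) consists of the simplices:

  0-simplices (6): [v_0], [v_1], [v_2], [v_3], [v_4], [v_5]
  1-simplices (12): [v_0,v_1], [v_0,v_2], [v_0,v_3], [v_0,v_4], [v_0,v_5], [v_1,v_2], [v_1,v_3], [v_1,v_4], [v_1,v_5], [v_2,v_4], [v_3,v_4], [v_3,v_5]
  2-simplices (6): [v_0,v_1,v_2], [v_0,v_1,v_5], [v_0,v_2,v_4], [v_0,v_3,v_4], [v_1,v_3,v_4], [v_1,v_3,v_5]

giving chain groups C_0 ≅ Z^6, C_1 ≅ Z^12, C_2 ≅ Z^6.

∂_1: C_1 → C_0 maps an edge to its endpoints' difference, ∂[p,q] = q − p. For instance
  ∂[v_0,v_3] = [v_3] − [v_0].
The 6×12 boundary matrix has rank 5 and Smith normal form diag(1,1,1,1,1).

The boundary map ∂_2: C_2 → C_1 sends each 2-simplex [p,q,r] to [q,r] − [p,r] + [p,q]. For instance
  ∂[v_0,v_2,v_4] = [v_2,v_4] − [v_0,v_4] + [v_0,v_2],
  ∂[v_0,v_1,v_2] = [v_1,v_2] − [v_0,v_2] + [v_0,v_1].
The resulting 12×6 matrix has rank 6, and its Smith normal form has invariant factors (1,1,1,1,1,1).

Computing H_k = (kernel of ∂_k) / (image of ∂_{k+1}):

  H_2: rank ker ∂_2 − rank ∂_3 = (6 − 6) − 0 = 0, and there is no ∂_3, so H_2 = 0.

H_2 ≅ 0.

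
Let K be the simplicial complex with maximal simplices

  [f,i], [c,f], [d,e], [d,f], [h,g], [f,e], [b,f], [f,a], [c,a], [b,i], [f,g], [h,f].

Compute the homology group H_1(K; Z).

Order the vertices as a < b < c < d < e < f < g < h < i. Listing each simplex with vertices in this order, K has dimension 1 with simplices:

  0-simplices (9): a, b, c, d, e, f, g, h, i
  1-simplices (12): ac, af, bf, bi, cf, de, df, ef, fg, fh, fi, gh

Hence C_0 ≅ Z^9, C_1 ≅ Z^12.

∂_1: C_1 → C_0 sends each edge [p,q] (with p < q) to q − p. For instance
  ∂df = f − d.
The 9×12 boundary matrix has rank 8 and Smith normal form diag(1,1,1,1,1,1,1,1).

Now H_k = ker ∂_k / im ∂_{k+1}, so:

  H_1: rank ker ∂_1 − rank ∂_2 = (12 − 8) − 0 = 4, and there is no ∂_2, so H_1 ≅ Z^4.

H_1 = Z^4.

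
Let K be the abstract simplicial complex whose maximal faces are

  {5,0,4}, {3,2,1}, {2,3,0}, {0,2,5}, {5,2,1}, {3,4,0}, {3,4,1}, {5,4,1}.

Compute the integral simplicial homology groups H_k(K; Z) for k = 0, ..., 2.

H_0 ≅ Z,  H_1 = 0,  H_2 ≅ Z.

K has 6 vertices, 12 edges, 8 triangles.
rank ∂_0 = 0, rank ∂_1 = 5 ⇒ b_0 = 6 − 0 − 5 = 1; all invariant factors of ∂_1 are 1 so no torsion. So H_0 ≅ Z.
rank ∂_1 = 5, rank ∂_2 = 7 ⇒ b_1 = 12 − 5 − 7 = 0; all invariant factors of ∂_2 are 1 so no torsion. So H_1 ≅ 0.
rank ∂_2 = 7, rank ∂_3 = 0 ⇒ b_2 = 8 − 7 − 0 = 1. So H_2 ≅ Z.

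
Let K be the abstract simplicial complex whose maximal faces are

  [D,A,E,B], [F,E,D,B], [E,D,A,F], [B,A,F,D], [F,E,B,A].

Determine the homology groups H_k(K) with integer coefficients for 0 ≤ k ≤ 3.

H_0 ≅ Z,  H_1 = 0,  H_2 = 0,  H_3 ≅ Z.

Order the vertices as A < B < D < E < F. Listing each simplex with vertices in this order, K has dimension 3 with simplices:

  0-simplices (5): A, B, D, E, F
  1-simplices (10): AB, AD, AE, AF, BD, BE, BF, DE, DF, EF
  2-simplices (10): ABD, ABE, ABF, ADE, ADF, AEF, BDE, BDF, BEF, DEF
  3-simplices (5): ABDE, ABDF, ABEF, ADEF, BDEF

giving chain groups C_0 ≅ Z^5, C_1 ≅ Z^10, C_2 ≅ Z^10, C_3 ≅ Z^5.

The boundary map ∂_1: C_1 → C_0 is given by ∂[p,q] = [q] − [p].
As a 5×10 matrix over Z this has rank 4, with invariant factors (1,1,1,1).

Boundary ∂_2: C_2 → C_1 acts by ∂[p,q,r] = [q,r] − [p,r] + [p,q]. For instance
  ∂BDF = DF − BF + BD,
  ∂ADF = DF − AF + AD.
As a 10×10 matrix over Z this has rank 6, with invariant factors (1,1,1,1,1,1).

∂_3: C_3 → C_2 sends each 3-simplex σ to the alternating sum Σ_i (−1)^i (σ with its i-th vertex removed). For instance
  ∂ABDF = BDF − ADF + ABF − ABD,
  ∂ADEF = DEF − AEF + ADF − ADE.
The 10×5 boundary matrix has rank 4 and Smith normal form diag(1,1,1,1).

From H_k ≅ ker(∂_k) / im(∂_{k+1}) we obtain:

  H_0: rank C_0 − rank ∂_1 = 5 − 4 = 1, and the invariant factors of ∂_1 are all 1, so H_0 = Z.
  H_1: rank ker ∂_1 − rank ∂_2 = (10 − 4) − 6 = 0, and the invariant factors of ∂_2 are all 1, so H_1 = 0.
  H_2: rank ker ∂_2 − rank ∂_3 = (10 − 6) − 4 = 0, and the invariant factors of ∂_3 are all 1, so H_2 = 0.
  H_3: rank ker ∂_3 − rank ∂_4 = (5 − 4) − 0 = 1, and there is no ∂_4, so H_3 = Z.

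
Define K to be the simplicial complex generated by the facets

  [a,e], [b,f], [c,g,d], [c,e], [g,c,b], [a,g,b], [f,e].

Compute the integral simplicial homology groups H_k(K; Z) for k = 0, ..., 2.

H_0 ≅ Z,  H_1 ≅ Z^2,  H_2 = 0.

Take the total order a < b < c < d < e < f < g on the vertex set. Then K (dimension 2) consists of the simplices:

  0-simplices (7): a, b, c, d, e, f, g
  1-simplices (11): ab, ae, ag, bc, bf, bg, cd, ce, cg, dg, ef
  2-simplices (3): abg, bcg, cdg

giving chain groups C_0 ≅ Z^7, C_1 ≅ Z^11, C_2 ≅ Z^3.

∂_1: C_1 → C_0 sends each edge [p,q] (with p < q) to q − p. For instance
  ∂cd = d − c.
As a 7×11 matrix over Z this has rank 6, with invariant factors (1,1,1,1,1,1).

Boundary ∂_2: C_2 → C_1 maps a triangle to the signed sum of its edges. For instance
  ∂abg = bg − ag + ab,
  ∂cdg = dg − cg + cd.
As a 11×3 matrix over Z this has rank 3, with invariant factors (1,1,1).

Reading off H_k = ker ∂_k / im ∂_{k+1}:

  H_0: rank C_0 − rank ∂_1 = 7 − 6 = 1, and the invariant factors of ∂_1 are all 1, so H_0 = Z.
  H_1: rank ker ∂_1 − rank ∂_2 = (11 − 6) − 3 = 2, and the invariant factors of ∂_2 are all 1, so H_1 = Z^2.
  H_2: rank ker ∂_2 − rank ∂_3 = (3 − 3) − 0 = 0, and there is no ∂_3, so H_2 = 0.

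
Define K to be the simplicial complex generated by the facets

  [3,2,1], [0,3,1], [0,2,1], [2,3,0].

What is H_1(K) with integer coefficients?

K has 4 vertices, 6 edges, 4 triangles.
rank ∂_1 = 3, rank ∂_2 = 3 ⇒ b_1 = 6 − 3 − 3 = 0; all invariant factors of ∂_2 are 1 so no torsion. So H_1 ≅ 0.

H_1 ≅ 0.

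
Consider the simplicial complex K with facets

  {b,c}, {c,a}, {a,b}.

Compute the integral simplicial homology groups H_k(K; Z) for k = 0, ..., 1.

K has 3 vertices, 3 edges.
rank ∂_0 = 0, rank ∂_1 = 2 ⇒ b_0 = 3 − 0 − 2 = 1; all invariant factors of ∂_1 are 1 so no torsion. So H_0 = Z.
rank ∂_1 = 2, rank ∂_2 = 0 ⇒ b_1 = 3 − 2 − 0 = 1. So H_1 = Z.

H_0 = Z,  H_1 = Z.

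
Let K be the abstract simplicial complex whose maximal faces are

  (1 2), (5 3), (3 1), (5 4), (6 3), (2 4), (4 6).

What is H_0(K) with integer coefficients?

H_0 ≅ Z.

We work with the vertex ordering 1 < 2 < 3 < 4 < 5 < 6. The simplices of K, each written with vertices in increasing order, are:

  0-simplices (6): [1], [2], [3], [4], [5], [6]
  1-simplices (7): [1,2], [1,3], [2,4], [3,5], [3,6], [4,5], [4,6]

so the chain groups are C_0 ≅ Z^6, C_1 ≅ Z^7.

The boundary map ∂_1: C_1 → C_0 maps an edge to its endpoints' difference, ∂[p,q] = q − p.
The 6×7 boundary matrix has rank 5 and Smith normal form diag(1,1,1,1,1).

Computing H_k = (kernel of ∂_k) / (image of ∂_{k+1}):

  H_0: rank C_0 − rank ∂_1 = 6 − 5 = 1, and the invariant factors of ∂_1 are all 1, so H_0 ≅ Z.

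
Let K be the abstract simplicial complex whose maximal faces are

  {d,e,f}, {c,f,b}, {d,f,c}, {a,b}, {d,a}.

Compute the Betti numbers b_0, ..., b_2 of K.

b_0 = 1, b_1 = 1, b_2 = 0.

Order the vertices as a < b < c < d < e < f. Listing each simplex with vertices in this order, K has dimension 2 with simplices:

  0-simplices (6): a, b, c, d, e, f
  1-simplices (9): ab, ad, bc, bf, cd, cf, de, df, ef
  2-simplices (3): bcf, cdf, def

giving chain groups C_0 ≅ Z^6, C_1 ≅ Z^9, C_2 ≅ Z^3.

Boundary ∂_1: C_1 → C_0 is given by ∂[p,q] = [q] − [p].
The resulting 6×9 matrix has rank 5, and its Smith normal form has invariant factors (1,1,1,1,1).

∂_2: C_2 → C_1 acts by ∂[p,q,r] = [q,r] − [p,r] + [p,q]. For instance
  ∂def = ef − df + de,
  ∂bcf = cf − bf + bc.
As a 9×3 matrix over Z this has rank 3, with invariant factors (1,1,1).

Now H_k = ker ∂_k / im ∂_{k+1}, so:

  H_0: rank C_0 − rank ∂_1 = 6 − 5 = 1, and the invariant factors of ∂_1 are all 1, so H_0 = Z.
  H_1: rank ker ∂_1 − rank ∂_2 = (9 − 5) − 3 = 1, and the invariant factors of ∂_2 are all 1, so H_1 = Z.
  H_2: rank ker ∂_2 − rank ∂_3 = (3 − 3) − 0 = 0, and there is no ∂_3, so H_2 = 0.

Hence the Betti numbers are b_0 = 1, b_1 = 1, b_2 = 0.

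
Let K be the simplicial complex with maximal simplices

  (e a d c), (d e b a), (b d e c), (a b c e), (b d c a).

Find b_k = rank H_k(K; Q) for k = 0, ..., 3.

b_0 = 1, b_1 = 0, b_2 = 0, b_3 = 1.

K has 5 vertices, 10 edges, 10 triangles, 5 3-simplices.
rank ∂_0 = 0, rank ∂_1 = 4 ⇒ b_0 = 5 − 0 − 4 = 1; all invariant factors of ∂_1 are 1 so no torsion. So H_0 ≅ Z.
rank ∂_1 = 4, rank ∂_2 = 6 ⇒ b_1 = 10 − 4 − 6 = 0; all invariant factors of ∂_2 are 1 so no torsion. So H_1 ≅ 0.
rank ∂_2 = 6, rank ∂_3 = 4 ⇒ b_2 = 10 − 6 − 4 = 0; all invariant factors of ∂_3 are 1 so no torsion. So H_2 ≅ 0.
rank ∂_3 = 4, rank ∂_4 = 0 ⇒ b_3 = 5 − 4 − 0 = 1. So H_3 ≅ Z.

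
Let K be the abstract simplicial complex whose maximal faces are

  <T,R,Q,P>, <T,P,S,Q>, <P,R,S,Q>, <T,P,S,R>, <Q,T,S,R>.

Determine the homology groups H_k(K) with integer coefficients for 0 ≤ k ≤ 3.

H_0 ≅ Z,  H_1 = 0,  H_2 = 0,  H_3 ≅ Z.

K has 5 vertices, 10 edges, 10 triangles, 5 3-simplices.
rank ∂_0 = 0, rank ∂_1 = 4 ⇒ b_0 = 5 − 0 − 4 = 1; all invariant factors of ∂_1 are 1 so no torsion. So H_0 = Z.
rank ∂_1 = 4, rank ∂_2 = 6 ⇒ b_1 = 10 − 4 − 6 = 0; all invariant factors of ∂_2 are 1 so no torsion. So H_1 = 0.
rank ∂_2 = 6, rank ∂_3 = 4 ⇒ b_2 = 10 − 6 − 4 = 0; all invariant factors of ∂_3 are 1 so no torsion. So H_2 = 0.
rank ∂_3 = 4, rank ∂_4 = 0 ⇒ b_3 = 5 − 4 − 0 = 1. So H_3 = Z.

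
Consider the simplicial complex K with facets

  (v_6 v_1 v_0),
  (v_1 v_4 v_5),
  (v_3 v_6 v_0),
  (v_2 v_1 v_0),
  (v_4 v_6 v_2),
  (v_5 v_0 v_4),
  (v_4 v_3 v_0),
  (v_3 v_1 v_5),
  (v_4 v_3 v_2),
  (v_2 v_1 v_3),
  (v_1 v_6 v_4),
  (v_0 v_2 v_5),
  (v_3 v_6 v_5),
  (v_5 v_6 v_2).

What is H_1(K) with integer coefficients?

K has 7 vertices, 21 edges, 14 triangles.
rank ∂_1 = 6, rank ∂_2 = 13 ⇒ b_1 = 21 − 6 − 13 = 2; all invariant factors of ∂_2 are 1 so no torsion. So H_1 ≅ Z^2.

H_1 ≅ Z^2.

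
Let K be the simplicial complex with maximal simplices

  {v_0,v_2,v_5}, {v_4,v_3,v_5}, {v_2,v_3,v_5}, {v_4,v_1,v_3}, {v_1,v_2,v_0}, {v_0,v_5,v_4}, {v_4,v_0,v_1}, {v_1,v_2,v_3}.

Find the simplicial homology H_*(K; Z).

H_0 = Z,  H_1 = 0,  H_2 = Z.

Fix the vertex order v_0 < v_1 < v_2 < v_3 < v_4 < v_5 and write every simplex with vertices in increasing order. Then dim K = 2 and the simplices of K are:

  0-simplices (6): [v_0], [v_1], [v_2], [v_3], [v_4], [v_5]
  1-simplices (12): [v_0,v_1], [v_0,v_2], [v_0,v_4], [v_0,v_5], [v_1,v_2], [v_1,v_3], [v_1,v_4], [v_2,v_3], [v_2,v_5], [v_3,v_4], [v_3,v_5], [v_4,v_5]
  2-simplices (8): [v_0,v_1,v_2], [v_0,v_1,v_4], [v_0,v_2,v_5], [v_0,v_4,v_5], [v_1,v_2,v_3], [v_1,v_3,v_4], [v_2,v_3,v_5], [v_3,v_4,v_5]

Hence C_0 ≅ Z^6, C_1 ≅ Z^12, C_2 ≅ Z^8.

∂_1: C_1 → C_0 sends each edge [p,q] (with p < q) to q − p. For instance
  ∂[v_2,v_5] = [v_5] − [v_2].
As a 6×12 matrix over Z this has rank 5, with invariant factors (1,1,1,1,1).

The boundary map ∂_2: C_2 → C_1 sends each 2-simplex [p,q,r] to [q,r] − [p,r] + [p,q]. For instance
  ∂[v_0,v_1,v_2] = [v_1,v_2] − [v_0,v_2] + [v_0,v_1],
  ∂[v_2,v_3,v_5] = [v_3,v_5] − [v_2,v_5] + [v_2,v_3].
The resulting 12×8 matrix has rank 7, and its Smith normal form has invariant factors (1,1,1,1,1,1,1).

Computing H_k = (kernel of ∂_k) / (image of ∂_{k+1}):

  H_0: rank C_0 − rank ∂_1 = 6 − 5 = 1, and the invariant factors of ∂_1 are all 1, so H_0 ≅ Z.
  H_1: rank ker ∂_1 − rank ∂_2 = (12 − 5) − 7 = 0, and the invariant factors of ∂_2 are all 1, so H_1 ≅ 0.
  H_2: rank ker ∂_2 − rank ∂_3 = (8 − 7) − 0 = 1, and there is no ∂_3, so H_2 ≅ Z.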